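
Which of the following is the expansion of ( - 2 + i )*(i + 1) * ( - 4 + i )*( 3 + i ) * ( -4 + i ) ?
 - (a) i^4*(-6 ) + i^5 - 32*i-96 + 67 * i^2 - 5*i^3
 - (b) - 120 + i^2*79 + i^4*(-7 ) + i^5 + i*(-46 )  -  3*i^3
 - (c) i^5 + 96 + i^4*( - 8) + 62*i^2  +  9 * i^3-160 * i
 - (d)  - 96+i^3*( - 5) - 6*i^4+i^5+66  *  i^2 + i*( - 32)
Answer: d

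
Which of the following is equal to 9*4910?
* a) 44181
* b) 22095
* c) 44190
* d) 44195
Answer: c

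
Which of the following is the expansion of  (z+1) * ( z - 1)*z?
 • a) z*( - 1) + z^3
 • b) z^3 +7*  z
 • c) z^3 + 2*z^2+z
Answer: a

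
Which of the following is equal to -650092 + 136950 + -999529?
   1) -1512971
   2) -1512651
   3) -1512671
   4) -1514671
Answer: 3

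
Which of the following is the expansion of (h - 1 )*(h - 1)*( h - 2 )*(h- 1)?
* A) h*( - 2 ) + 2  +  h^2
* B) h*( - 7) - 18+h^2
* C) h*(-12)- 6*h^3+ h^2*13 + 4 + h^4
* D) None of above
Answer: D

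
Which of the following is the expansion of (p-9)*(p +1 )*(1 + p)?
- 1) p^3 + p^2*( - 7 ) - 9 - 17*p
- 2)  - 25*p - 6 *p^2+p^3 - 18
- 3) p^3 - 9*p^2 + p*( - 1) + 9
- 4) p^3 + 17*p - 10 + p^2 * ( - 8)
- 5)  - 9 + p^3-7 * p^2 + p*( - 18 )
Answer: 1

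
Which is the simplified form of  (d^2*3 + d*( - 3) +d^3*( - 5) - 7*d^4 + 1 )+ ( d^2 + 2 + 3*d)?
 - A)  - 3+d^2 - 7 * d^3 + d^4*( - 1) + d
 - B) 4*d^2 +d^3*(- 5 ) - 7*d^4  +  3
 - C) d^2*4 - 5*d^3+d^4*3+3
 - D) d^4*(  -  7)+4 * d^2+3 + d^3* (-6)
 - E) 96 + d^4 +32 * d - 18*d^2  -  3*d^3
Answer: B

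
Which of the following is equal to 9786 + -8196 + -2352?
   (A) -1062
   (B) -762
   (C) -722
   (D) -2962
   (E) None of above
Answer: B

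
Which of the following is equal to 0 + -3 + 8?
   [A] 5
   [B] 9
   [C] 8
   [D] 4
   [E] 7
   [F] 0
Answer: A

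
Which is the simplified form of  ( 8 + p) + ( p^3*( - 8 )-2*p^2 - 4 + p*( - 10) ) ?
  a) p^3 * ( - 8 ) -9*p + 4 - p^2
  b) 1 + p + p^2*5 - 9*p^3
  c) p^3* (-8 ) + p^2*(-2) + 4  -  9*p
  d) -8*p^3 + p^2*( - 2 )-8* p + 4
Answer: c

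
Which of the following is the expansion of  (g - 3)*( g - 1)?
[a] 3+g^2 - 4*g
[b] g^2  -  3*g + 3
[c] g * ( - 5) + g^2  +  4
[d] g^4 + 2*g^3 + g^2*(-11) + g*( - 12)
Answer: a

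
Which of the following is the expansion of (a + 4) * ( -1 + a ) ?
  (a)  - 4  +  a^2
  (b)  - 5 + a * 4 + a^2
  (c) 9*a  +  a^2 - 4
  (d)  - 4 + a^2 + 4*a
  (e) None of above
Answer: e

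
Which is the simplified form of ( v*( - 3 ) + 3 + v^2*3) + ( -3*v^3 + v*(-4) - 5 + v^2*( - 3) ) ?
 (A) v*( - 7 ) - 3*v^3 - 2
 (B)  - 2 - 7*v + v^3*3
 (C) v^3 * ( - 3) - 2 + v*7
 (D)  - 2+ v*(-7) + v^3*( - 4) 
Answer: A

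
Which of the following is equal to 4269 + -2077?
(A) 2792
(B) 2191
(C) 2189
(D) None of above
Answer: D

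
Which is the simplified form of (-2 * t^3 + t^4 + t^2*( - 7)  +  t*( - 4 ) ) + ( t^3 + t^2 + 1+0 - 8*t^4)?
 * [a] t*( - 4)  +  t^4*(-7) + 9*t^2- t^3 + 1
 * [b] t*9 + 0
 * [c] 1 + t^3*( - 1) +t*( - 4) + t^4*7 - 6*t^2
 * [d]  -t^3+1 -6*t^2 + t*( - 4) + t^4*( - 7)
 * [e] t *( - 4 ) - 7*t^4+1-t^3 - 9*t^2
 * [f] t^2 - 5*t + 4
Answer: d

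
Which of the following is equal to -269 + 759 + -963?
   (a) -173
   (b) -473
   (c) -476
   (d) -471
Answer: b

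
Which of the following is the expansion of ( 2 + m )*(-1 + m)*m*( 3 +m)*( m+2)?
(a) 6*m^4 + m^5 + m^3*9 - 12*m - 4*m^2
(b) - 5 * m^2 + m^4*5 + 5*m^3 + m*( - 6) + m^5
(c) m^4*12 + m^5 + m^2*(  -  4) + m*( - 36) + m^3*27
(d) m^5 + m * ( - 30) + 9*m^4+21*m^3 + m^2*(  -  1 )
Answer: a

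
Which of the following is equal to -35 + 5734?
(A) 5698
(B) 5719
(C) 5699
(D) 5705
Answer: C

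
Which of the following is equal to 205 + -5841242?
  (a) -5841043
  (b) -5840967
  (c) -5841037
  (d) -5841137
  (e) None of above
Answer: c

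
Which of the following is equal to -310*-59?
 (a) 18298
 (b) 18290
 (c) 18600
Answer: b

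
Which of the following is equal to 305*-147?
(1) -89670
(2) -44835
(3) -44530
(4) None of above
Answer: 2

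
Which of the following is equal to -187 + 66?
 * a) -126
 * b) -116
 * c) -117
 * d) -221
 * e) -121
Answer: e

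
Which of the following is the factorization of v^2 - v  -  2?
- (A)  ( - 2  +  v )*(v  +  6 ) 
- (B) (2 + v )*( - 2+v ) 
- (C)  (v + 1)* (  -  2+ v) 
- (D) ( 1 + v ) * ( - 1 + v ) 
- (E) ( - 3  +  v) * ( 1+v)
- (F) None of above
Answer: C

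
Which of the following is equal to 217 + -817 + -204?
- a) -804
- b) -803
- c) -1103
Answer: a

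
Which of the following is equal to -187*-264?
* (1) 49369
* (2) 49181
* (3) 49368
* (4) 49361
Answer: 3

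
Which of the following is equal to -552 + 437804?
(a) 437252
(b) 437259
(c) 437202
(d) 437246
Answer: a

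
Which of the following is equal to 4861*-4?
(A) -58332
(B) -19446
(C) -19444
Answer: C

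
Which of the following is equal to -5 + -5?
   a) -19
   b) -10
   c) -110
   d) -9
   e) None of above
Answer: b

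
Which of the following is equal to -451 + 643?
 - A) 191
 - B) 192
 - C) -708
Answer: B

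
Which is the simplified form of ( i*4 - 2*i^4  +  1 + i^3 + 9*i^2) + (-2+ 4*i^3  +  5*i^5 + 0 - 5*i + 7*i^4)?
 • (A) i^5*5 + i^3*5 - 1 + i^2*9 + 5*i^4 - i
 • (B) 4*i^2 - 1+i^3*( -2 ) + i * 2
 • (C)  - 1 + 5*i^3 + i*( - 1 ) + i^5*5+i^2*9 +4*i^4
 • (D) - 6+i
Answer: A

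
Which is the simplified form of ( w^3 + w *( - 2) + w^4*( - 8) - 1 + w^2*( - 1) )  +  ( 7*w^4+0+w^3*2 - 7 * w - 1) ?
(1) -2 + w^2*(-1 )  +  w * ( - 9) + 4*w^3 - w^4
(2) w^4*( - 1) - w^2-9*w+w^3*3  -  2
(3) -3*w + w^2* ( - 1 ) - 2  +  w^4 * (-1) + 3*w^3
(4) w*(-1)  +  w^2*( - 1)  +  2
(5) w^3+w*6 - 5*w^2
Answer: 2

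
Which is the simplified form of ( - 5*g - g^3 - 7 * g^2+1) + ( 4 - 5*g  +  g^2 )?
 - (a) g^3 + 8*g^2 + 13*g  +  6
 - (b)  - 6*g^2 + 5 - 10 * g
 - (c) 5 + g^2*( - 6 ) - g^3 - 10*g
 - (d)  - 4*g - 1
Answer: c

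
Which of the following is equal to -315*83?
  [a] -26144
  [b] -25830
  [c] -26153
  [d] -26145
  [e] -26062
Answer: d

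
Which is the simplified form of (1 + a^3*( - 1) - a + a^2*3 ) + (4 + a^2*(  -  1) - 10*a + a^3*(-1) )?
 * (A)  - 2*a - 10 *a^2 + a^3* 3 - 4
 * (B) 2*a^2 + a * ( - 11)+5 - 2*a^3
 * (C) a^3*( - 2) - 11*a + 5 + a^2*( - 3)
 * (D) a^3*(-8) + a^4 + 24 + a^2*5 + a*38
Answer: B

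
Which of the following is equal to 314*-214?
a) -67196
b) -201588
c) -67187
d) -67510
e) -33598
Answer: a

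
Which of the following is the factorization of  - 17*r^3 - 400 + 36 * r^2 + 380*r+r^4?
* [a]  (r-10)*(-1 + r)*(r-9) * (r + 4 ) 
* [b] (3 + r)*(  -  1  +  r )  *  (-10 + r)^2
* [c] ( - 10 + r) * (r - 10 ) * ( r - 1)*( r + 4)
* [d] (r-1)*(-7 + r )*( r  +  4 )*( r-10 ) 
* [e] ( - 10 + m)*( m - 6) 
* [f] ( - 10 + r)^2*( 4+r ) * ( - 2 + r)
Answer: c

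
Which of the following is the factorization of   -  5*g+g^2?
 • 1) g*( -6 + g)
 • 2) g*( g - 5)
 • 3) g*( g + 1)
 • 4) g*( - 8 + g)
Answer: 2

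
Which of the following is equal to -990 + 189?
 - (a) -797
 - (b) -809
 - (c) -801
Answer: c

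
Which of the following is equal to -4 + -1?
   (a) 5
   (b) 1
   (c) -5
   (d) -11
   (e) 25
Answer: c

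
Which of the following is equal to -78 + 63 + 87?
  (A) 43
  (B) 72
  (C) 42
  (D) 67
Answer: B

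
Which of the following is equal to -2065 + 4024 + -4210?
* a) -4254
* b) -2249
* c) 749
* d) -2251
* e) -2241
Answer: d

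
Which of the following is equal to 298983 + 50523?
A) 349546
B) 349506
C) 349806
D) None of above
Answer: B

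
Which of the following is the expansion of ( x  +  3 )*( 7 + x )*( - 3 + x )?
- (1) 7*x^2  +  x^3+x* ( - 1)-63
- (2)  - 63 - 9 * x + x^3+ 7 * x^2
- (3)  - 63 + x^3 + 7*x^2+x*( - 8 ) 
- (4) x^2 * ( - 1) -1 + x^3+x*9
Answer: 2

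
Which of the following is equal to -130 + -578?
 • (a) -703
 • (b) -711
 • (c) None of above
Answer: c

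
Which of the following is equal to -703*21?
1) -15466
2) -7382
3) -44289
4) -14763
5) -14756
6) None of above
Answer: 4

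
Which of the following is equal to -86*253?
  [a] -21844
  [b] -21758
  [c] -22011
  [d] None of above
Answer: b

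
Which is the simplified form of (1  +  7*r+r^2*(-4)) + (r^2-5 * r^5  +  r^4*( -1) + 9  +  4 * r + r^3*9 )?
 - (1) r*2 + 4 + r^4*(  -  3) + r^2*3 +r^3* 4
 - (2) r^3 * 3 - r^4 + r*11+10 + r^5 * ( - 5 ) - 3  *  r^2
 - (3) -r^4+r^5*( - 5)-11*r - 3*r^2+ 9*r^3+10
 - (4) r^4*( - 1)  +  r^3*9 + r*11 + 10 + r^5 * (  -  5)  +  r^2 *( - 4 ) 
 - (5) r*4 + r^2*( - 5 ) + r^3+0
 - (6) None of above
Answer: 6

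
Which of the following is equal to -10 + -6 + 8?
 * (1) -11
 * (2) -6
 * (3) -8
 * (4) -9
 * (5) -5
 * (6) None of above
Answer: 3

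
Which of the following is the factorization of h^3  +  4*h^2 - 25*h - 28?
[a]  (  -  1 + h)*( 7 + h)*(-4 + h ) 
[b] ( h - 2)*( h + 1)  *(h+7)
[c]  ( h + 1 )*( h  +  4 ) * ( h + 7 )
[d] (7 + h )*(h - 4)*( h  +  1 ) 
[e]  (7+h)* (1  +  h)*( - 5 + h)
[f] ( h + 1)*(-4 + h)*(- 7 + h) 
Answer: d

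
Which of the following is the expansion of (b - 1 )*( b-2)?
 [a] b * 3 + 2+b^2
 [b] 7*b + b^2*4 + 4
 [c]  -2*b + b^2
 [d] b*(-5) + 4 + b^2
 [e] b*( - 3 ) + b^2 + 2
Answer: e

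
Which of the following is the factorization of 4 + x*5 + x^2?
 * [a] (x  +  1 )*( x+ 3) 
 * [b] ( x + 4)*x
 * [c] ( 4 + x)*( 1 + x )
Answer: c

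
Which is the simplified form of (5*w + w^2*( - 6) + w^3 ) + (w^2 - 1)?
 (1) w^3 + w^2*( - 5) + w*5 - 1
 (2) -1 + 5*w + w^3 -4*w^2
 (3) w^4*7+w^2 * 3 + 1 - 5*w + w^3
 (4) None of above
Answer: 1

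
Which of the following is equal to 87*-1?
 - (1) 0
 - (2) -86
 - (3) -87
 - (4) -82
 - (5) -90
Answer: 3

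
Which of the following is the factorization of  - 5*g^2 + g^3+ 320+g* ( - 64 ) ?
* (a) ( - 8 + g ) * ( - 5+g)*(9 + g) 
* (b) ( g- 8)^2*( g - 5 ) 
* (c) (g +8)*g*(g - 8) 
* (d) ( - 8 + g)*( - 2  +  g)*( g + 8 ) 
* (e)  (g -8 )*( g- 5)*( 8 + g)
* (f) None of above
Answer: e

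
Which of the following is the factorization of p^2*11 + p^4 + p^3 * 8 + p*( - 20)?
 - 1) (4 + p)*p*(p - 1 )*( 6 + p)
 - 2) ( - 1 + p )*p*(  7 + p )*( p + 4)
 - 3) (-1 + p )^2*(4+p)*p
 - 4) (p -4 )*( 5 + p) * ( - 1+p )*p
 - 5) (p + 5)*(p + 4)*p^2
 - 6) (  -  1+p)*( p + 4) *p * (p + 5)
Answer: 6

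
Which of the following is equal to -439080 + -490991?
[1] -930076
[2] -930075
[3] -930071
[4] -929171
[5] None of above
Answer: 3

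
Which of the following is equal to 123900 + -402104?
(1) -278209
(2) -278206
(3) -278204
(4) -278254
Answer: 3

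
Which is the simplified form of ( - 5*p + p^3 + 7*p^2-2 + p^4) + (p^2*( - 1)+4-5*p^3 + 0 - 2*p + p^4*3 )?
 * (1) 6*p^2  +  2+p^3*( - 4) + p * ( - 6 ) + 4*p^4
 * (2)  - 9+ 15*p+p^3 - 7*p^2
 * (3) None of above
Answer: 3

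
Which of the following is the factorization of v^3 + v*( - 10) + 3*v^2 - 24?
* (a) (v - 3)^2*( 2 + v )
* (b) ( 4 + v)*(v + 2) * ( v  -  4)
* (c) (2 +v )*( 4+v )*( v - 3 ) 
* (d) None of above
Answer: c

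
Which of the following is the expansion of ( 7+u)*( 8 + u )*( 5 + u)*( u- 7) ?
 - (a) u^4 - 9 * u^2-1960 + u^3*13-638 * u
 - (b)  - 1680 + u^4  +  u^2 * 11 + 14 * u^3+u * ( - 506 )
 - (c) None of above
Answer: c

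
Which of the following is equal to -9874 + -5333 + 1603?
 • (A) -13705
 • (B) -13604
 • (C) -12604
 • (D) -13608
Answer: B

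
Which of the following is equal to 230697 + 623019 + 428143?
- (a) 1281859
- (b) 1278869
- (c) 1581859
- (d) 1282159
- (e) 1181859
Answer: a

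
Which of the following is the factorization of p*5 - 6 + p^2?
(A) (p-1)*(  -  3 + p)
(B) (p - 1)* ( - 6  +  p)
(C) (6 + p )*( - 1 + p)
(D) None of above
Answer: C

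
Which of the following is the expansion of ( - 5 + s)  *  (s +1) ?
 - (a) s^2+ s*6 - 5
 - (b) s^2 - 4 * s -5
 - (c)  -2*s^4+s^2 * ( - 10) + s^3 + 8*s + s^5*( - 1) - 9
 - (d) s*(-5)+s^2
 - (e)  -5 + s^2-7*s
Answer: b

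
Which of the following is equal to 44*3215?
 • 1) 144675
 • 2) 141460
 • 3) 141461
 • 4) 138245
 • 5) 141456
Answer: 2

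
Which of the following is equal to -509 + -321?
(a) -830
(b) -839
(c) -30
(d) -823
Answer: a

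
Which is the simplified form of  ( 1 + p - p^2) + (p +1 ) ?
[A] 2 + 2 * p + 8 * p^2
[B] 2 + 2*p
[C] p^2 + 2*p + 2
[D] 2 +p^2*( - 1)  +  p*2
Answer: D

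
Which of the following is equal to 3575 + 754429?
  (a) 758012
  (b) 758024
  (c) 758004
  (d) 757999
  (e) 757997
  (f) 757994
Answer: c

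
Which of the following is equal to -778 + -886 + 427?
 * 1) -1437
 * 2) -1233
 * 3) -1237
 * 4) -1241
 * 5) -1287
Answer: 3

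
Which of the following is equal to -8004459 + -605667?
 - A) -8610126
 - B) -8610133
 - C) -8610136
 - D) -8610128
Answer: A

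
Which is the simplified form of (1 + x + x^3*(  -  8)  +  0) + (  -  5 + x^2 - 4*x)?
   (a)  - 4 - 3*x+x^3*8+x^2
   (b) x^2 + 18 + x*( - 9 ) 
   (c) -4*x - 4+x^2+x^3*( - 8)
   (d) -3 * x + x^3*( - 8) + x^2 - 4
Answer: d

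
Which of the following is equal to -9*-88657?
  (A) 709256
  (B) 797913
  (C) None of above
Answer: B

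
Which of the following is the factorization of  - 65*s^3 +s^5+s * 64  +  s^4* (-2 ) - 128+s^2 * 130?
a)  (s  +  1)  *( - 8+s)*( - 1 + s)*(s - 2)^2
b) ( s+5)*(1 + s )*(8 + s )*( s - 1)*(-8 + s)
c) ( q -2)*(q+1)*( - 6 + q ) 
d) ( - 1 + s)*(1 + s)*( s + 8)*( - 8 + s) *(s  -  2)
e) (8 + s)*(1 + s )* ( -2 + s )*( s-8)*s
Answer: d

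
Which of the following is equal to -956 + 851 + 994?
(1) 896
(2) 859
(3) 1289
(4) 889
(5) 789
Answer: 4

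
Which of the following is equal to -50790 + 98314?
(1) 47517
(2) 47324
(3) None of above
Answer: 3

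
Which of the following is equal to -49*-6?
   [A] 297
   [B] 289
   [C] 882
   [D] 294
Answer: D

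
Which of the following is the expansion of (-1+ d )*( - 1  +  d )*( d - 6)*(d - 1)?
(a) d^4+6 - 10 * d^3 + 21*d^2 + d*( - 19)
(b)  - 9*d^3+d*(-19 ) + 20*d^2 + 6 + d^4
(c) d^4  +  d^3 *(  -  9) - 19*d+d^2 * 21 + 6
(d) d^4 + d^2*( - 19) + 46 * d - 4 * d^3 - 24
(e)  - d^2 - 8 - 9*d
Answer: c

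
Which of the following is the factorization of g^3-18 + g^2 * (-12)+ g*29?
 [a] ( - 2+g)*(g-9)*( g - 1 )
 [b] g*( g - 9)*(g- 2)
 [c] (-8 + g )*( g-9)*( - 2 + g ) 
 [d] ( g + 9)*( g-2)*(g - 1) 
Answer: a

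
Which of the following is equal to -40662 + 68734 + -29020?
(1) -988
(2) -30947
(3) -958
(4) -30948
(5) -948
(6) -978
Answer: 5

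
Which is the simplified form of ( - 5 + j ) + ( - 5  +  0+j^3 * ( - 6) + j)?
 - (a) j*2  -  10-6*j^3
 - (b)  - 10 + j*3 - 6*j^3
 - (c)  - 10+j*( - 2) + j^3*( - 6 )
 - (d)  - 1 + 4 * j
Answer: a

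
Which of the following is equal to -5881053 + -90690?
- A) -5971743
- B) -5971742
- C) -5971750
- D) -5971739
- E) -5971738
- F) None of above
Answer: A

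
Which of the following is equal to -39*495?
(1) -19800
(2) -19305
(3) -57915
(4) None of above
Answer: 2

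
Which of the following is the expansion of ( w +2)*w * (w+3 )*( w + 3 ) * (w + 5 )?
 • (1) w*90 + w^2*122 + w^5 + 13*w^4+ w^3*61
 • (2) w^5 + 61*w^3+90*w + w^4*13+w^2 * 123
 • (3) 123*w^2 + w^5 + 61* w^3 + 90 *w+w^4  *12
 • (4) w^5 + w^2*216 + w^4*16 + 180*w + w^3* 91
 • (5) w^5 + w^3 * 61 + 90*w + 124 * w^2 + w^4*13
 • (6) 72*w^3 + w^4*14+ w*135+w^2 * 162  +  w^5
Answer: 2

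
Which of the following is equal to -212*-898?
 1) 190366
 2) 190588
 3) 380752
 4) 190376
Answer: 4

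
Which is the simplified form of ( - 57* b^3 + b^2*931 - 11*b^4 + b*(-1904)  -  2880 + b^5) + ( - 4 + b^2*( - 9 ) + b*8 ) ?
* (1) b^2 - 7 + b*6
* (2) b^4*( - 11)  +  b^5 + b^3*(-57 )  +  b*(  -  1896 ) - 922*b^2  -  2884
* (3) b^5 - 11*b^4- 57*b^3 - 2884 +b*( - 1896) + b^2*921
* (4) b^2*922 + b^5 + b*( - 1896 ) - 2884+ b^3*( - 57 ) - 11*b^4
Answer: 4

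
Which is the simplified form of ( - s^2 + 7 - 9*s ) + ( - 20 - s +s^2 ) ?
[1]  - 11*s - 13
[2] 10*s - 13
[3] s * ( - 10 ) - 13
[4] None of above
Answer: 3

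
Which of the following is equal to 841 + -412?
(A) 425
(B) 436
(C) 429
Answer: C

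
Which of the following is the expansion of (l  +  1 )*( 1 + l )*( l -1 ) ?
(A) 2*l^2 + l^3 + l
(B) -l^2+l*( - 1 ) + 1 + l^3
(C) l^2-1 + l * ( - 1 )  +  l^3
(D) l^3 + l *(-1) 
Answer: C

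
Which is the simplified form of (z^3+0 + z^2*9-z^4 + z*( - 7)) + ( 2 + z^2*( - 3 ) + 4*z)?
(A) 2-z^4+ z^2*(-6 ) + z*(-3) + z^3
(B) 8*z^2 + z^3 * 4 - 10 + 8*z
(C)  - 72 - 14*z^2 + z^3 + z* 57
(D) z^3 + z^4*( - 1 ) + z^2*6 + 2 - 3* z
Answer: D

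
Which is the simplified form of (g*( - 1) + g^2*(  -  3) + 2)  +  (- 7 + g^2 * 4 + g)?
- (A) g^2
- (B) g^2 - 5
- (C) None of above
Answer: B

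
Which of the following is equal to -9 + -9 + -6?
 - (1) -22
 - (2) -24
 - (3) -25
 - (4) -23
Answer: 2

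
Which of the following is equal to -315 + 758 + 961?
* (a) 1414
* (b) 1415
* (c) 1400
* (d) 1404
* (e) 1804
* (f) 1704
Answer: d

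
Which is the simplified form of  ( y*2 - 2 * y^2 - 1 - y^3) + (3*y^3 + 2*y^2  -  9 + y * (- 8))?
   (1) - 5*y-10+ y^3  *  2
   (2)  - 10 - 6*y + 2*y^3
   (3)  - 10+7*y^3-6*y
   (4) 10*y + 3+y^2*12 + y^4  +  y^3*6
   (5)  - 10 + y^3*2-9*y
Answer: 2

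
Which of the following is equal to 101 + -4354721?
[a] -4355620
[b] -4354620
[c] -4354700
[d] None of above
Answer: b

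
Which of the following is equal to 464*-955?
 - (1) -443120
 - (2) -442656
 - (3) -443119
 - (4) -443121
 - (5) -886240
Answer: 1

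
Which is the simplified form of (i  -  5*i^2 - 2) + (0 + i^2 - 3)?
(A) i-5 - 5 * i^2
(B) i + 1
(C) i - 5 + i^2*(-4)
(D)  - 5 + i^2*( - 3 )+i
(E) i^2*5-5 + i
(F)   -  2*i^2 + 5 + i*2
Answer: C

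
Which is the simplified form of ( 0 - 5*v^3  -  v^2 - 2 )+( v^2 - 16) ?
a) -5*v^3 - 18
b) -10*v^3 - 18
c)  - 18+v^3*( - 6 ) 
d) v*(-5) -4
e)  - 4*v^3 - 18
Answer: a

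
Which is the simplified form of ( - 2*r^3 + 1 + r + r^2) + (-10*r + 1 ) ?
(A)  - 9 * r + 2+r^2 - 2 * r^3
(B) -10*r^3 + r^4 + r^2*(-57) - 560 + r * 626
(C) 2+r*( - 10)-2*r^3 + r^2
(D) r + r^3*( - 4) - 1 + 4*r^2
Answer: A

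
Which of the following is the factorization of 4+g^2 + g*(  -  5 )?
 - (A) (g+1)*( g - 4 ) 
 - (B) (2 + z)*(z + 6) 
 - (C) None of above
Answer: C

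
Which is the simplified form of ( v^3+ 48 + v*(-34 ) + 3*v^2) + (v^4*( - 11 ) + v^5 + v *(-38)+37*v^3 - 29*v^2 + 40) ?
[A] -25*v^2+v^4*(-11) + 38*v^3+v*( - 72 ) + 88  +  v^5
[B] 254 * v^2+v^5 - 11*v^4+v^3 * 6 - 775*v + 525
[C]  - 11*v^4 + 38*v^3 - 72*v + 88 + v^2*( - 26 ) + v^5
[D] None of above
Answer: C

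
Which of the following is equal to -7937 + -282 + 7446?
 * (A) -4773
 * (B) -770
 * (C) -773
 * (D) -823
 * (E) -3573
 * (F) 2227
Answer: C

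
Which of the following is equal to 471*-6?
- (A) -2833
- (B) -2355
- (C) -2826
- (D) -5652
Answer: C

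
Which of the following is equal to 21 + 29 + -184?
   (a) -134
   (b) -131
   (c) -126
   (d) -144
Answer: a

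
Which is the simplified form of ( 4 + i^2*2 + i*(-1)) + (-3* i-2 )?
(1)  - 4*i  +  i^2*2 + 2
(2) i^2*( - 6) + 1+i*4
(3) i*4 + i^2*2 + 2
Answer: 1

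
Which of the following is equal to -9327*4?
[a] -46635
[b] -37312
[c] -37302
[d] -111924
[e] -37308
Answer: e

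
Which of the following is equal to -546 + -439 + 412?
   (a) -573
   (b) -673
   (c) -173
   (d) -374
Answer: a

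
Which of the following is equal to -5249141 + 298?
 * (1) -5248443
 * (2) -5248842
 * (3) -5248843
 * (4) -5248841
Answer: 3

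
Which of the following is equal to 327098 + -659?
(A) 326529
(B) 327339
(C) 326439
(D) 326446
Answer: C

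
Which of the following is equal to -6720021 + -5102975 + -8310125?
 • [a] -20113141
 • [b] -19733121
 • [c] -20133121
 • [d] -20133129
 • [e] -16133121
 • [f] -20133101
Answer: c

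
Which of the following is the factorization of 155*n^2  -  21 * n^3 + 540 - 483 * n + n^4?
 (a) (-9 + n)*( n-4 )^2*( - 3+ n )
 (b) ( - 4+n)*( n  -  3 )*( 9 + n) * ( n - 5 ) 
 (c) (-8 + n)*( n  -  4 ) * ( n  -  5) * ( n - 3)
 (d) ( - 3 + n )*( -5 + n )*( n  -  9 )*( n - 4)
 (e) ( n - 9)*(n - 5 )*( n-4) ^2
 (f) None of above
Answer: d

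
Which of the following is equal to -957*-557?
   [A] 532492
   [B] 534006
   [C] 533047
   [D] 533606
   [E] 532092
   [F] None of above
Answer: F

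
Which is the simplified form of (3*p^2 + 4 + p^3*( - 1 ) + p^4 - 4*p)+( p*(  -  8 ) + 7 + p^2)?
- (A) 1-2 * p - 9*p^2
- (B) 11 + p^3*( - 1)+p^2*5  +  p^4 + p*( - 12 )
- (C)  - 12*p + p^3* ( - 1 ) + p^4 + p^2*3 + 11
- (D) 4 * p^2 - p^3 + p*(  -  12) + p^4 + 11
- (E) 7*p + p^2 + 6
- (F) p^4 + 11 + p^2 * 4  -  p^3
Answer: D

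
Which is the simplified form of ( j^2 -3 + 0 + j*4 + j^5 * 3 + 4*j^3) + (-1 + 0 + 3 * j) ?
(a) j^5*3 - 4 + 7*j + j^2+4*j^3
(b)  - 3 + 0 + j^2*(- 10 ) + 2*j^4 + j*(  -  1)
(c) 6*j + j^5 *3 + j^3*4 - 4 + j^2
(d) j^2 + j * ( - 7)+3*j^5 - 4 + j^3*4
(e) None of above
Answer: a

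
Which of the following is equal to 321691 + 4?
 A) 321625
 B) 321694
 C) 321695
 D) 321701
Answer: C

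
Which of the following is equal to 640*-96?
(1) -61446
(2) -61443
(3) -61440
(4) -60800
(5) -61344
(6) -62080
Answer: 3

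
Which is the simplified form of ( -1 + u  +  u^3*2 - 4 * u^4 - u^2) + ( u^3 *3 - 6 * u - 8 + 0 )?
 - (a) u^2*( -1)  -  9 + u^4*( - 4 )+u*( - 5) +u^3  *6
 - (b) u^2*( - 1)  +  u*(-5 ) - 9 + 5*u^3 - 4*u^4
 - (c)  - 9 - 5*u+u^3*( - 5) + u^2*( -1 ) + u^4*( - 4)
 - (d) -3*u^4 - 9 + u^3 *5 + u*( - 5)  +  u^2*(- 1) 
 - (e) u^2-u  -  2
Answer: b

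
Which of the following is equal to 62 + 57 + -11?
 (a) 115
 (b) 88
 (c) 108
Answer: c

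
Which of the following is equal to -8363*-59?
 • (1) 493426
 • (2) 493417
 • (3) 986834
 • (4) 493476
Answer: 2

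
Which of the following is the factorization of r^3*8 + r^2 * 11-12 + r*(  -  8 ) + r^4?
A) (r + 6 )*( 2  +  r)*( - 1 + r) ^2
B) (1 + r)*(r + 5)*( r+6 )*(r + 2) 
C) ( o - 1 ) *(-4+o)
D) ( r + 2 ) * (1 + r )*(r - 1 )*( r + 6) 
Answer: D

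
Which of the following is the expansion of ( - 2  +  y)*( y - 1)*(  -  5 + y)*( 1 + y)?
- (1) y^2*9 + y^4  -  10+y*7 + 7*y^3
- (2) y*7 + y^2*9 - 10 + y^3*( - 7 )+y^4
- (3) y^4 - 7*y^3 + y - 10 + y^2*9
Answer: 2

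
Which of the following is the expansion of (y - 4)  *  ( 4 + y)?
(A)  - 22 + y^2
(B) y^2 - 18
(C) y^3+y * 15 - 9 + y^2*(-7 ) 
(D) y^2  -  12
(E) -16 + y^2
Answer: E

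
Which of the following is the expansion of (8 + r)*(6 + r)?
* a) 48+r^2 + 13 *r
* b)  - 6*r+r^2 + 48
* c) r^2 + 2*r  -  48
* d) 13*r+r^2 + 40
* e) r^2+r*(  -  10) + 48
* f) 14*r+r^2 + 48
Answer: f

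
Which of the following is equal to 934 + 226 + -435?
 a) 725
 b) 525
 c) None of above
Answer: a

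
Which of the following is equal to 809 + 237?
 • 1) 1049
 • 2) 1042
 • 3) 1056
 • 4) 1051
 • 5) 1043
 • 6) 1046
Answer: 6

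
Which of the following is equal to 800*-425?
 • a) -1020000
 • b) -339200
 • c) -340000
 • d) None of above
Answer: c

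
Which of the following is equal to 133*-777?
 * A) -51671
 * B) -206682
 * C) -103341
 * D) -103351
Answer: C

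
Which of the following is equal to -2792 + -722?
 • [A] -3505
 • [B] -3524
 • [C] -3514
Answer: C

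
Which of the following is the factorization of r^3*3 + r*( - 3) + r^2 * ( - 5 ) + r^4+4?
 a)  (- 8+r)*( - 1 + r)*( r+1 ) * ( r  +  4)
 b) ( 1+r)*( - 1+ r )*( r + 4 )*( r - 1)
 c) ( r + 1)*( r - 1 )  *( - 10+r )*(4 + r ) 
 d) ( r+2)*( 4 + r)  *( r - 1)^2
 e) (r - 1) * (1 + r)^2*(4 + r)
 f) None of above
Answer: b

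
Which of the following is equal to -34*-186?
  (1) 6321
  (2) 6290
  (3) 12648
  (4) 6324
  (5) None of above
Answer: 4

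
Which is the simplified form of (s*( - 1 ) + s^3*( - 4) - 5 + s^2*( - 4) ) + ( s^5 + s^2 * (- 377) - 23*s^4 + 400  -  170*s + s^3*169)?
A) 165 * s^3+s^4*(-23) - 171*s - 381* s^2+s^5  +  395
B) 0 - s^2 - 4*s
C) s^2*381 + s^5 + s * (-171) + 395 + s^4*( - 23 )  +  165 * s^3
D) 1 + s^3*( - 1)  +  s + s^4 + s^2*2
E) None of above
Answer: A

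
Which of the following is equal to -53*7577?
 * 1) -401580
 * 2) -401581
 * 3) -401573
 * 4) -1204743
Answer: 2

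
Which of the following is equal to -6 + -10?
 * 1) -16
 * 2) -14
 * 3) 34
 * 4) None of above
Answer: 1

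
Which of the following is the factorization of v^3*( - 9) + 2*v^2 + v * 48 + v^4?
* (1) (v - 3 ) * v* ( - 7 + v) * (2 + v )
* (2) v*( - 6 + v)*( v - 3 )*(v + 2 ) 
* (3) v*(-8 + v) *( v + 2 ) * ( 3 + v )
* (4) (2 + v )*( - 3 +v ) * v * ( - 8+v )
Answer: 4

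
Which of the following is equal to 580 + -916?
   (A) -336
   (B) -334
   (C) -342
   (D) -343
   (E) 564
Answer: A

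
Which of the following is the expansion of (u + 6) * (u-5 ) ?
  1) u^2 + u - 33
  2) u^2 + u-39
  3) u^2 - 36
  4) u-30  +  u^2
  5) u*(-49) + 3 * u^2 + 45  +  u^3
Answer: 4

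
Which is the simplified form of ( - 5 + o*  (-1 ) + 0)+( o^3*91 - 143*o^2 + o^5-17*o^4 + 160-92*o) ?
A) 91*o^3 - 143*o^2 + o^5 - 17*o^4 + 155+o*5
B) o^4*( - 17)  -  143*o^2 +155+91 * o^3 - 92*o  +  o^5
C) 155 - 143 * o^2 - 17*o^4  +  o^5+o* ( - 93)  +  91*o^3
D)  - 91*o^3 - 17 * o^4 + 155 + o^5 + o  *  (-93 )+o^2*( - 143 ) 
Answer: C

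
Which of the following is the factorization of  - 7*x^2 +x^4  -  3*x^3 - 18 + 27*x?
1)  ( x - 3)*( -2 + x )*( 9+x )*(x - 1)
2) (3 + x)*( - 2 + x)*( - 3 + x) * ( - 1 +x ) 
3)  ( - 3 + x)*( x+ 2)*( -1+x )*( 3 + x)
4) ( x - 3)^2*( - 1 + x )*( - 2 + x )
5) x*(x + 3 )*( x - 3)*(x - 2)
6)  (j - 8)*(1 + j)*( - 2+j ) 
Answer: 2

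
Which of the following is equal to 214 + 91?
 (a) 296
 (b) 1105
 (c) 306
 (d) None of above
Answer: d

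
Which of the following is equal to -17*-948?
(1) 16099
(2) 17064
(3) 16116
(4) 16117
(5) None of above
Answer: 3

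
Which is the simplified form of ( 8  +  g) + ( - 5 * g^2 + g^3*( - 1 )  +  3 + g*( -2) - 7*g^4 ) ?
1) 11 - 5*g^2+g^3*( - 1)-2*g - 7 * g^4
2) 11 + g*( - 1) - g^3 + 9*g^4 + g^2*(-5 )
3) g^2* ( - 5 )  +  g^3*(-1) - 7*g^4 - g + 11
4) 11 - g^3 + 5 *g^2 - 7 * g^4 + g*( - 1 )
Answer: 3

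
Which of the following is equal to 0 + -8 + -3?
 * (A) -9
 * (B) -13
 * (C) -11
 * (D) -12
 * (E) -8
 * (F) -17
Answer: C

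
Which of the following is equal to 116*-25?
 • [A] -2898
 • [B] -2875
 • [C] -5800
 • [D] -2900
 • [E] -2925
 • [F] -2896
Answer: D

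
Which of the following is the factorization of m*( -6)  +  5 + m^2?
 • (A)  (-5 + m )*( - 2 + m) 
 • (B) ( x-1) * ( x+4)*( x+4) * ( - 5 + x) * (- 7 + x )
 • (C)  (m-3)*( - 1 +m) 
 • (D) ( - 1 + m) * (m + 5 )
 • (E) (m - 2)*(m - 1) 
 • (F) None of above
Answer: F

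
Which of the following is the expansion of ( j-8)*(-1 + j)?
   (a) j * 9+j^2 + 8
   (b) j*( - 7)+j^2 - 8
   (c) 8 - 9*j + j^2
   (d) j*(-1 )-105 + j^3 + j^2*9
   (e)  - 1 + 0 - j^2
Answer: c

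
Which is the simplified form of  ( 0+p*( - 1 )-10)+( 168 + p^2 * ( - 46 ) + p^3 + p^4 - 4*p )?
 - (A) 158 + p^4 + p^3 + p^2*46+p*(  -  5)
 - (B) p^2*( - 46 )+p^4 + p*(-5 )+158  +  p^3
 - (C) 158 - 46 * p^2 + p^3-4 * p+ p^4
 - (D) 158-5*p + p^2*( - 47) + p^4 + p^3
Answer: B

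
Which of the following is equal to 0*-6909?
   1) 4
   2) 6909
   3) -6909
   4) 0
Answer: 4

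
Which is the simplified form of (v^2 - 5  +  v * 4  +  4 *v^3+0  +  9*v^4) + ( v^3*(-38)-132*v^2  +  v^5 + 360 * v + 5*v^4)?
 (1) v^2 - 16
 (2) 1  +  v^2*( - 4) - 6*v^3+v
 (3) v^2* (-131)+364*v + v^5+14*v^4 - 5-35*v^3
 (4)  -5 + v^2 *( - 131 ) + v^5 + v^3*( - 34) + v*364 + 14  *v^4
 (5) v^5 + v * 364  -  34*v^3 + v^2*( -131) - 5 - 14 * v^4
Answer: 4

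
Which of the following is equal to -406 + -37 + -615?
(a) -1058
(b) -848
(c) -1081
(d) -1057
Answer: a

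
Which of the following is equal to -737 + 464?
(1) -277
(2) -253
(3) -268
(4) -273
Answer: 4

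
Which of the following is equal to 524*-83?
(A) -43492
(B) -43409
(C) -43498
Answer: A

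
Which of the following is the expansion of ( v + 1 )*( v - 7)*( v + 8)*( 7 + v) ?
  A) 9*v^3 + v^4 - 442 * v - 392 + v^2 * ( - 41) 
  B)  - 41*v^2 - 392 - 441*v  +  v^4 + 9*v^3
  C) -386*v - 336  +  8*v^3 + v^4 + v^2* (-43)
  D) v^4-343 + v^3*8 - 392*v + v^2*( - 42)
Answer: B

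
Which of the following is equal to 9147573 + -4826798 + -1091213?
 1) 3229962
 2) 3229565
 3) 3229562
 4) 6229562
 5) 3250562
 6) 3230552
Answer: 3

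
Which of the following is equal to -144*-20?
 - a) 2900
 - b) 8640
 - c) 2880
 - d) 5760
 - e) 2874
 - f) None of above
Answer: c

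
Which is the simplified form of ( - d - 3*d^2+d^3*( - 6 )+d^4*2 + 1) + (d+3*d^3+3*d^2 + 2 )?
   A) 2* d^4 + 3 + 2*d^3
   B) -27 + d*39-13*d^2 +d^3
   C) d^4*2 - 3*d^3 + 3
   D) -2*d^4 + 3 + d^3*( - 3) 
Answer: C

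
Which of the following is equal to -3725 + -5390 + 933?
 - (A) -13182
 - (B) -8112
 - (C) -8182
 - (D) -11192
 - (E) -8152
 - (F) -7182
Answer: C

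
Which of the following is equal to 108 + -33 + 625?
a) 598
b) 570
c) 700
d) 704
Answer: c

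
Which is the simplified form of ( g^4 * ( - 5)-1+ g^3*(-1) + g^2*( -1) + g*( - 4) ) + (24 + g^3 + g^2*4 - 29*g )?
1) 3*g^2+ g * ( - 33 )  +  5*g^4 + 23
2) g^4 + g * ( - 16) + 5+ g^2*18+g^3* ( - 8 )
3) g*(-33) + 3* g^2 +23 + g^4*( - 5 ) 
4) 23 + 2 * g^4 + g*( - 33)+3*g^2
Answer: 3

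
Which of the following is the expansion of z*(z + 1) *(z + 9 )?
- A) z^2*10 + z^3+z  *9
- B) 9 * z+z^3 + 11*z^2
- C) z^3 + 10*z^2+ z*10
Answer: A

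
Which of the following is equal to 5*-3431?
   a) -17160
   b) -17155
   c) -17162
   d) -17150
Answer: b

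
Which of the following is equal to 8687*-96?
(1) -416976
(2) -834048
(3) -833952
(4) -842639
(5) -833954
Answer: 3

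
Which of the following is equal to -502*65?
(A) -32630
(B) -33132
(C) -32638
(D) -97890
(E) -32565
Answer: A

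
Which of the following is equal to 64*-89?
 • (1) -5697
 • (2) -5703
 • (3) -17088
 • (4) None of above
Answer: 4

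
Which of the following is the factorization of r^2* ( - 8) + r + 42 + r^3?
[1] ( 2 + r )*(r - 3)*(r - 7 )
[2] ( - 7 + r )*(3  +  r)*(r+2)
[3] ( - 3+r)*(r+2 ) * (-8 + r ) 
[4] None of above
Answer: 1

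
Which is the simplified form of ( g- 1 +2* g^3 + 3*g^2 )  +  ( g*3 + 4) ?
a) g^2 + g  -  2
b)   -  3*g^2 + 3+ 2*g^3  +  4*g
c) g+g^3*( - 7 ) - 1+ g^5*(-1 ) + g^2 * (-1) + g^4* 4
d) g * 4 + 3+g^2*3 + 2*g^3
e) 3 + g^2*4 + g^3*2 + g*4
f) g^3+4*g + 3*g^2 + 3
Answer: d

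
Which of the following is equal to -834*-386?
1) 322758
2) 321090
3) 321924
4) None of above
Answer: 3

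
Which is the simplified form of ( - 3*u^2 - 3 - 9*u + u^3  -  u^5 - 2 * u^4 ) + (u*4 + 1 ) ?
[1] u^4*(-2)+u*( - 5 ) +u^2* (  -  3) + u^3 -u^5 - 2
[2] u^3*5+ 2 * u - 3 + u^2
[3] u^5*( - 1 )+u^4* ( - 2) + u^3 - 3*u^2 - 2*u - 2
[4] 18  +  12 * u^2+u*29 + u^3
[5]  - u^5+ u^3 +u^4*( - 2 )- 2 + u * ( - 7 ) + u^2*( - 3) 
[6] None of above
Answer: 1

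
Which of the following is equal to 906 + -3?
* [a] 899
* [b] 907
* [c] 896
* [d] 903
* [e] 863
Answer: d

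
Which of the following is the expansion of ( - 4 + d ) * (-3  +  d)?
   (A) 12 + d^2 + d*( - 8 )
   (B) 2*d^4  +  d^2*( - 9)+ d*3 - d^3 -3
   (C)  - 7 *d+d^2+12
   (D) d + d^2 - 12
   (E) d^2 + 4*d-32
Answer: C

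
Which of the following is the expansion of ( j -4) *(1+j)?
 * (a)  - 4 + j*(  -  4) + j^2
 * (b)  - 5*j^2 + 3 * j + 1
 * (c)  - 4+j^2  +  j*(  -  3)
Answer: c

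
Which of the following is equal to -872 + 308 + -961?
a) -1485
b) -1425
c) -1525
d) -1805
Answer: c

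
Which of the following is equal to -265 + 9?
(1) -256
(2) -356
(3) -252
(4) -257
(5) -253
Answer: 1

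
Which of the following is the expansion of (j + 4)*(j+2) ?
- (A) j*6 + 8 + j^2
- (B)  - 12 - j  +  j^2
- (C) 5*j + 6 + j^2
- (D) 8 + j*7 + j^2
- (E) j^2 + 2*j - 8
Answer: A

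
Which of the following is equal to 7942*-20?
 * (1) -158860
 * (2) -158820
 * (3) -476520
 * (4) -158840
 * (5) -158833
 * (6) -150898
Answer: 4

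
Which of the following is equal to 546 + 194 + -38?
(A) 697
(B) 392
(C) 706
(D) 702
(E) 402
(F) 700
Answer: D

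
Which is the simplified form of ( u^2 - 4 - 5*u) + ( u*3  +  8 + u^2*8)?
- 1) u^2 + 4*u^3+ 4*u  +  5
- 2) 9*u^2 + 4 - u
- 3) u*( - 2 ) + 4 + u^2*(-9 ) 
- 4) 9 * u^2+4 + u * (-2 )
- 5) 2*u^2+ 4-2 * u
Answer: 4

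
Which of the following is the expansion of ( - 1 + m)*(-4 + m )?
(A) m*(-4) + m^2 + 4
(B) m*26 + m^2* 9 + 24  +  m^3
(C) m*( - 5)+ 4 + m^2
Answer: C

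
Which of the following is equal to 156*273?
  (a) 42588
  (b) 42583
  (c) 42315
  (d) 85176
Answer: a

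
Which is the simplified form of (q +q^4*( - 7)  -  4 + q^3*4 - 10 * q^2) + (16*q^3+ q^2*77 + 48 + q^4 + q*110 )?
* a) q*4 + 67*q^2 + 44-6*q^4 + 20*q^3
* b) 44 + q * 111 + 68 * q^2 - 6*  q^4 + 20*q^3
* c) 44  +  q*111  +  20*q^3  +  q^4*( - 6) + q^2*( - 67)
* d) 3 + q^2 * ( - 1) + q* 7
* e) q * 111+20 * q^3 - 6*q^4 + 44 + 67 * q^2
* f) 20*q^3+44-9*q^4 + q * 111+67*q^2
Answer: e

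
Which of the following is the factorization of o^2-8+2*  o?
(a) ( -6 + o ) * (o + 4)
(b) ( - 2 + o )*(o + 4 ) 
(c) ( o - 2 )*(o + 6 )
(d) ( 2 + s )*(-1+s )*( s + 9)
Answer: b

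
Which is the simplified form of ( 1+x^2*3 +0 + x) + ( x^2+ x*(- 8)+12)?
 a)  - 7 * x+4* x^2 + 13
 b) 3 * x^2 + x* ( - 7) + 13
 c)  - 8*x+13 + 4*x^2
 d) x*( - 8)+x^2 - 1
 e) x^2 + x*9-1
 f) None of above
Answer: a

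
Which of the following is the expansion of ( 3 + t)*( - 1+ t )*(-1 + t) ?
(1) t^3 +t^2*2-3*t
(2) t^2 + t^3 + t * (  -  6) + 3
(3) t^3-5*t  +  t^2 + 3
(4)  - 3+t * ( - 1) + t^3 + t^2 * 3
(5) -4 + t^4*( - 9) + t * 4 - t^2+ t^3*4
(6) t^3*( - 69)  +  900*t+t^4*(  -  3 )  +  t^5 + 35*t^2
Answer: 3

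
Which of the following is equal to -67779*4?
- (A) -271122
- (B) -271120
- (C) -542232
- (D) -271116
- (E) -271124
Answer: D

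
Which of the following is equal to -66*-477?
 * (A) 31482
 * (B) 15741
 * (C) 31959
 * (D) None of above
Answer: A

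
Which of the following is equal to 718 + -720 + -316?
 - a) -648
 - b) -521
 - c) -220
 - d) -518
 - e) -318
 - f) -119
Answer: e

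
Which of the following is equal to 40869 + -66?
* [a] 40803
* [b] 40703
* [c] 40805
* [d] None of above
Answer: a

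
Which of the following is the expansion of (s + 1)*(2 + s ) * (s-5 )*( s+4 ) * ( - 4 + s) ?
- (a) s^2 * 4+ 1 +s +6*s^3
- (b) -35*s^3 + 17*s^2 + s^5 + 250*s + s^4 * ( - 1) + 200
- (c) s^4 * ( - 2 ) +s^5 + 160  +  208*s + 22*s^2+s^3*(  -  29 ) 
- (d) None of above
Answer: c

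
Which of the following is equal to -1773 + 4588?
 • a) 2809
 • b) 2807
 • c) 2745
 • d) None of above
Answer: d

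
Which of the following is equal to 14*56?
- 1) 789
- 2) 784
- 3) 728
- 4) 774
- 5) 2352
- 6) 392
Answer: 2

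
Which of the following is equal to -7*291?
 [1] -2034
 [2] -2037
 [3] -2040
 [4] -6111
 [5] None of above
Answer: 2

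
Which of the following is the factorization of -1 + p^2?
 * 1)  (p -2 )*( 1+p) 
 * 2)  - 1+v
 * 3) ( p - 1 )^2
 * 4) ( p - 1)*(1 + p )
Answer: 4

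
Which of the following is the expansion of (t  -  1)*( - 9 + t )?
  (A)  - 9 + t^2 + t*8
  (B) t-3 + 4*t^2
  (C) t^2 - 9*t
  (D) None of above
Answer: D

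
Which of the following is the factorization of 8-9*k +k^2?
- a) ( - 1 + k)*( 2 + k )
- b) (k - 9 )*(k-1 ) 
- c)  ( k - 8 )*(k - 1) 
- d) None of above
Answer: c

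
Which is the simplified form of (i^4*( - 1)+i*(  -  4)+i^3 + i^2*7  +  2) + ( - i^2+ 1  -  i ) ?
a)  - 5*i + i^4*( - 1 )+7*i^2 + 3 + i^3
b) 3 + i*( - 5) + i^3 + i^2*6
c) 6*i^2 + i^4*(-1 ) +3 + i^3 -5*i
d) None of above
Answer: c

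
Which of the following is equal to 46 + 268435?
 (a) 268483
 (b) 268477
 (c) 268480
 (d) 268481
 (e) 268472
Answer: d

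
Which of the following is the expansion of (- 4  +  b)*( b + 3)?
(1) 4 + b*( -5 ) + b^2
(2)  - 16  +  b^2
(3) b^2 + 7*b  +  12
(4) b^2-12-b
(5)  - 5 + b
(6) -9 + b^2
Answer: 4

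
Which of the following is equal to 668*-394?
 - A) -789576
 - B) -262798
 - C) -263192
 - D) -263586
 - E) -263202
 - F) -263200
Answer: C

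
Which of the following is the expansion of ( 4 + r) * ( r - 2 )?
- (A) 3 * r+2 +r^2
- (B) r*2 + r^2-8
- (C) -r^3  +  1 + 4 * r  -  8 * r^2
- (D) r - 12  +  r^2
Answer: B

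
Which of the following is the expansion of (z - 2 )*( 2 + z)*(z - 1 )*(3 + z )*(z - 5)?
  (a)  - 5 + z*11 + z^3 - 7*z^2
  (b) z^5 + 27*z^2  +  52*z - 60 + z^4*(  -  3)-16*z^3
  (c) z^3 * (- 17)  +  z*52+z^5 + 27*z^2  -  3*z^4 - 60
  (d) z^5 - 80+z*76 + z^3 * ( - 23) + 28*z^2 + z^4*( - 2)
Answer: c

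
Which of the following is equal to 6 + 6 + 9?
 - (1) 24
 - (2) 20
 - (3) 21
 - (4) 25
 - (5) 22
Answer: 3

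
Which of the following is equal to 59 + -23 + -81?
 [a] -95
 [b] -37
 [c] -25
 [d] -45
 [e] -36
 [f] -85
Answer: d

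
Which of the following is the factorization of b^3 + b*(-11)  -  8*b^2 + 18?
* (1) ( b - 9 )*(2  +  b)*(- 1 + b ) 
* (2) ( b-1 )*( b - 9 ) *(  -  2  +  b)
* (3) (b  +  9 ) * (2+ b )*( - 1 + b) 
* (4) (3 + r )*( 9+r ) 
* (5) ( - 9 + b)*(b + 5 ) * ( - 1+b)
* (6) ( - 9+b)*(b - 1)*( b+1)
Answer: 1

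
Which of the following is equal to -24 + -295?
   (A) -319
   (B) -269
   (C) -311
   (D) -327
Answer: A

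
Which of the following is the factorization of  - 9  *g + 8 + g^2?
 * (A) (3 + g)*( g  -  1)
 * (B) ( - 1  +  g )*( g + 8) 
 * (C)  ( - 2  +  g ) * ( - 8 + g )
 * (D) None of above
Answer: D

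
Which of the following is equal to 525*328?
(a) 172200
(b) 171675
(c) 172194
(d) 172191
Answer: a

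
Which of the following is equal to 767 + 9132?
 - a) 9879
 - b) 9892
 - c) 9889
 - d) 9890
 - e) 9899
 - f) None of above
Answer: e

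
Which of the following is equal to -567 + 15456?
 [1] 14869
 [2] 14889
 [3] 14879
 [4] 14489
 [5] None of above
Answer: 2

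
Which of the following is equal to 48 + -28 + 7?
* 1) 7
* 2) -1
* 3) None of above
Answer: 3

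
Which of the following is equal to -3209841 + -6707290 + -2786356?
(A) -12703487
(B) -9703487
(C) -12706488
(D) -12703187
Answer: A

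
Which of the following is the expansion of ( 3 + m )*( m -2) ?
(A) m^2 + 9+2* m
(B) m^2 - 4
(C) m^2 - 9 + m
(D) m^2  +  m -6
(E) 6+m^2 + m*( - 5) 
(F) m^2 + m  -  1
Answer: D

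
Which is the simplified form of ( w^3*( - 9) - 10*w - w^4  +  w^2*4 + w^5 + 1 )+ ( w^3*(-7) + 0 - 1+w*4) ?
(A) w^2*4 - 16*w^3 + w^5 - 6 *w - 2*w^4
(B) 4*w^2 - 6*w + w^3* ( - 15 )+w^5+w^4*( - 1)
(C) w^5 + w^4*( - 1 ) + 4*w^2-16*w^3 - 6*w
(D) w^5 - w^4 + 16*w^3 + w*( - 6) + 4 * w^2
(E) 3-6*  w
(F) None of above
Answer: C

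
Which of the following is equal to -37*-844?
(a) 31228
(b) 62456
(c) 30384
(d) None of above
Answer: a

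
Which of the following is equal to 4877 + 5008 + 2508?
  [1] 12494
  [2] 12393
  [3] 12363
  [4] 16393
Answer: 2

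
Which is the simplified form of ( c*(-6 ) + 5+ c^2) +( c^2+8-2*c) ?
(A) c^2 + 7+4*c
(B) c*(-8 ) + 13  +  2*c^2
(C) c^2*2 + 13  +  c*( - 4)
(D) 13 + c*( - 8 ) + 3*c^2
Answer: B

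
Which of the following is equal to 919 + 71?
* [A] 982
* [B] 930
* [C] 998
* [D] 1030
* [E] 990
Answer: E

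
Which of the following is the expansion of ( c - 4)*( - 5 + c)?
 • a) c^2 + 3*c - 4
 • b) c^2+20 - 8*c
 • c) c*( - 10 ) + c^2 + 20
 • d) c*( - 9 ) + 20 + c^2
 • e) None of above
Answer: d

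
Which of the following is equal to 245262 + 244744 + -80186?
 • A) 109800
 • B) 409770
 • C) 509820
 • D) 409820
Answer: D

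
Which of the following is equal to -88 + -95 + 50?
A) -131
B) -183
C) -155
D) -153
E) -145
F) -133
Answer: F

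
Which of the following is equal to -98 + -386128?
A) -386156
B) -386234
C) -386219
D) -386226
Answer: D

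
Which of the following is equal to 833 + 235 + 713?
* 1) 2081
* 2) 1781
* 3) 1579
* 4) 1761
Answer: 2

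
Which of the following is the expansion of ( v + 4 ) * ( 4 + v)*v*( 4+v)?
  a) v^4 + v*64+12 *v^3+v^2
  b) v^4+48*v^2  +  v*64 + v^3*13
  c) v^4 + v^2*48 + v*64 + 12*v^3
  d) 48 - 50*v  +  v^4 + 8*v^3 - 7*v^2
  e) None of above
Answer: c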